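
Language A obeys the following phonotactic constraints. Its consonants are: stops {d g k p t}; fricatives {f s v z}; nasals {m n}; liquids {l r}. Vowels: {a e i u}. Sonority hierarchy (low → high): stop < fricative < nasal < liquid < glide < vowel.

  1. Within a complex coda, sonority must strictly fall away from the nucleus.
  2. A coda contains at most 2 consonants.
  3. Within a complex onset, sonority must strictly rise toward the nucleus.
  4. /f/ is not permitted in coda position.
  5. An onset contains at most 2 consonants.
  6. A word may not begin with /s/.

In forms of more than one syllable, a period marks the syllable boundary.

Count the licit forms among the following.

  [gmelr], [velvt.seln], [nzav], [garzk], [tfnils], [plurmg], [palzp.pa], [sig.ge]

[gmelr] — violates constraint 1: syllable 1 coda /lr/: /l/ (liquid, 4) → /r/ (liquid, 4) does not fall → illicit
[velvt.seln] — violates constraint 2: syllable 1 coda /lvt/ has 3 consonants (> 2) → illicit
[nzav] — violates constraint 3: syllable 1 onset /nz/: /n/ (nasal, 3) → /z/ (fricative, 2) does not rise → illicit
[garzk] — violates constraint 2: syllable 1 coda /rzk/ has 3 consonants (> 2) → illicit
[tfnils] — violates constraint 5: syllable 1 onset /tfn/ has 3 consonants (> 2) → illicit
[plurmg] — violates constraint 2: syllable 1 coda /rmg/ has 3 consonants (> 2) → illicit
[palzp.pa] — violates constraint 2: syllable 1 coda /lzp/ has 3 consonants (> 2) → illicit
[sig.ge] — violates constraint 6: word begins with /s/ → illicit
No form is licit → 0.

0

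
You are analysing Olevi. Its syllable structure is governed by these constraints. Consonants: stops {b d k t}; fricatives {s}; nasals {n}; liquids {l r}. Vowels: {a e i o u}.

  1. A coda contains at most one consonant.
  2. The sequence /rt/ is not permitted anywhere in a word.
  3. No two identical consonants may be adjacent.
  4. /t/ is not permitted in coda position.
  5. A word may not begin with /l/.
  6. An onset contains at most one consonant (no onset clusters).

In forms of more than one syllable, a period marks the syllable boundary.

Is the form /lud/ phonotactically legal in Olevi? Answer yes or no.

/lud/ — violates constraint 5: word begins with /l/ → phonotactically illegal

no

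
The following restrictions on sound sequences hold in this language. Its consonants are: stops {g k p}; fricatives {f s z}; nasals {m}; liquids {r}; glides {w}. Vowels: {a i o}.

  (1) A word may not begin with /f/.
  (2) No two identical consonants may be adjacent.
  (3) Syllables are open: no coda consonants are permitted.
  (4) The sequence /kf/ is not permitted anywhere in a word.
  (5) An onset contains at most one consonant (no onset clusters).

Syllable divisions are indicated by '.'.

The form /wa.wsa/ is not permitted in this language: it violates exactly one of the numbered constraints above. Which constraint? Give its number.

5

/wa.wsa/: syllable 2 onset /ws/ has 2 consonants (> 1).
This is a violation of constraint 5: "An onset contains at most one consonant (no onset clusters)."
The remaining constraints (1, 2, 3, 4) are satisfied.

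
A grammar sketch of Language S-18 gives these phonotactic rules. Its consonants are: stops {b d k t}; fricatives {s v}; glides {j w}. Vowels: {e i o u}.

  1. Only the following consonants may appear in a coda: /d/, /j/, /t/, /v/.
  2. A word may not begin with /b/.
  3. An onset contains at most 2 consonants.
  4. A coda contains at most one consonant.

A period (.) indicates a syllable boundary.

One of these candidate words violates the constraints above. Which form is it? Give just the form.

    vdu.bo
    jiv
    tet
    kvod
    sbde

vdu.bo — σ1 onset /vd/ (2C), coda /∅/ ok; σ2 onset /b/, coda /∅/ ok → permitted
jiv — σ1 onset /j/, coda /v/ ok → permitted
tet — σ1 onset /t/, coda /t/ ok → permitted
kvod — σ1 onset /kv/ (2C), coda /d/ ok → permitted
sbde — violates constraint 3: syllable 1 onset /sbd/ has 3 consonants (> 2) → not permitted

sbde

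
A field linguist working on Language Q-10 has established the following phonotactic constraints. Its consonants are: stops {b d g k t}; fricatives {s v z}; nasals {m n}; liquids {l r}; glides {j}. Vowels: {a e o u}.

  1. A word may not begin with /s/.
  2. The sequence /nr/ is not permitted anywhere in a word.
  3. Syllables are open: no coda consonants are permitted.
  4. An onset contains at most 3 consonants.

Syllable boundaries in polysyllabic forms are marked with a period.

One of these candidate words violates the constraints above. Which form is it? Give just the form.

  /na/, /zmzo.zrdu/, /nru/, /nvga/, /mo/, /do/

/na/ — σ1 onset /n/, coda /∅/ ok → licit
/zmzo.zrdu/ — σ1 onset /zmz/ (3C), coda /∅/ ok; σ2 onset /zrd/ (3C), coda /∅/ ok → licit
/nru/ — violates constraint 2: contains banned sequence /nr/ → illicit
/nvga/ — σ1 onset /nvg/ (3C), coda /∅/ ok → licit
/mo/ — σ1 onset /m/, coda /∅/ ok → licit
/do/ — σ1 onset /d/, coda /∅/ ok → licit

/nru/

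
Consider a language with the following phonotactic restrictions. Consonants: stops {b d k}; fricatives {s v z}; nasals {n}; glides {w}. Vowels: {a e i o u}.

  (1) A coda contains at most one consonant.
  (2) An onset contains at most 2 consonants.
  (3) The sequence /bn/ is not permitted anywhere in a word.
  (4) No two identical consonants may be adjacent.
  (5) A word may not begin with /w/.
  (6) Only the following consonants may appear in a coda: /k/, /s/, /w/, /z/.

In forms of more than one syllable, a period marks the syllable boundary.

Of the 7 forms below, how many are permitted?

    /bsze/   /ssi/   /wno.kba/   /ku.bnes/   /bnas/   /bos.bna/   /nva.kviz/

/bsze/ — violates constraint 2: syllable 1 onset /bsz/ has 3 consonants (> 2) → not permitted
/ssi/ — violates constraint 4: adjacent identical consonants /ss/ → not permitted
/wno.kba/ — violates constraint 5: word begins with /w/ → not permitted
/ku.bnes/ — violates constraint 3: contains banned sequence /bn/ → not permitted
/bnas/ — violates constraint 3: contains banned sequence /bn/ → not permitted
/bos.bna/ — violates constraint 3: contains banned sequence /bn/ → not permitted
/nva.kviz/ — σ1 onset /nv/ (2C), coda /∅/ ok; σ2 onset /kv/ (2C), coda /z/ ok → permitted
Permitted: /nva.kviz/ → 1.

1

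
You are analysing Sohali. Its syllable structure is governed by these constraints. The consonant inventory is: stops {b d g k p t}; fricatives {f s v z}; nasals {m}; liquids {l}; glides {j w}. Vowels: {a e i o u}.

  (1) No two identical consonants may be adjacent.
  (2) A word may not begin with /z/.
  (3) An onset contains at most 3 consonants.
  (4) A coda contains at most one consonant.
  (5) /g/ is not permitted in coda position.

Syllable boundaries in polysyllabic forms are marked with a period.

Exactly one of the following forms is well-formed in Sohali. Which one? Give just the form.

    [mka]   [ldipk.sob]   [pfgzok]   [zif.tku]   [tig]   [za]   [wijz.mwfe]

[mka] — σ1 onset /mk/ (2C), coda /∅/ ok → well-formed
[ldipk.sob] — violates constraint 4: syllable 1 coda /pk/ has 2 consonants (> 1) → ill-formed
[pfgzok] — violates constraint 3: syllable 1 onset /pfgz/ has 4 consonants (> 3) → ill-formed
[zif.tku] — violates constraint 2: word begins with /z/ → ill-formed
[tig] — violates constraint 5: syllable 1 coda contains /g/ → ill-formed
[za] — violates constraint 2: word begins with /z/ → ill-formed
[wijz.mwfe] — violates constraint 4: syllable 1 coda /jz/ has 2 consonants (> 1) → ill-formed

[mka]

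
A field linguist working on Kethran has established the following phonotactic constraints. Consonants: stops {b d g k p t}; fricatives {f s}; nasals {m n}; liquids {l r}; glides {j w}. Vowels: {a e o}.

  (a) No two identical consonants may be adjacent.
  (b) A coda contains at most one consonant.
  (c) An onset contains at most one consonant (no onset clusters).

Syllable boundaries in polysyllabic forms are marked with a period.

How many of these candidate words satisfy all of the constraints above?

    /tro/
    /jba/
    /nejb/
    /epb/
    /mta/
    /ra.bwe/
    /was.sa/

0

/tro/ — violates constraint (c): syllable 1 onset /tr/ has 2 consonants (> 1) → illicit
/jba/ — violates constraint (c): syllable 1 onset /jb/ has 2 consonants (> 1) → illicit
/nejb/ — violates constraint (b): syllable 1 coda /jb/ has 2 consonants (> 1) → illicit
/epb/ — violates constraint (b): syllable 1 coda /pb/ has 2 consonants (> 1) → illicit
/mta/ — violates constraint (c): syllable 1 onset /mt/ has 2 consonants (> 1) → illicit
/ra.bwe/ — violates constraint (c): syllable 2 onset /bw/ has 2 consonants (> 1) → illicit
/was.sa/ — violates constraint (a): adjacent identical consonants /ss/ → illicit
No form is licit → 0.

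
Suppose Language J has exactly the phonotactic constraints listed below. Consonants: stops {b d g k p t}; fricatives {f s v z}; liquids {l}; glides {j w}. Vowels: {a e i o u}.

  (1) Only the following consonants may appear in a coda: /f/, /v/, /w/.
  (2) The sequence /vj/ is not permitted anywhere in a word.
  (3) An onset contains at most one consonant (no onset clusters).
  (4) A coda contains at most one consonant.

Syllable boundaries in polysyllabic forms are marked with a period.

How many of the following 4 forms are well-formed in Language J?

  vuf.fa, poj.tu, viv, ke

vuf.fa — σ1 onset /v/, coda /f/ ok; σ2 onset /f/, coda /∅/ ok → well-formed
poj.tu — violates constraint 1: syllable 1 coda contains /j/, which is not a licensed coda consonant → ill-formed
viv — σ1 onset /v/, coda /v/ ok → well-formed
ke — σ1 onset /k/, coda /∅/ ok → well-formed
Well-formed: vuf.fa, viv, ke → 3.

3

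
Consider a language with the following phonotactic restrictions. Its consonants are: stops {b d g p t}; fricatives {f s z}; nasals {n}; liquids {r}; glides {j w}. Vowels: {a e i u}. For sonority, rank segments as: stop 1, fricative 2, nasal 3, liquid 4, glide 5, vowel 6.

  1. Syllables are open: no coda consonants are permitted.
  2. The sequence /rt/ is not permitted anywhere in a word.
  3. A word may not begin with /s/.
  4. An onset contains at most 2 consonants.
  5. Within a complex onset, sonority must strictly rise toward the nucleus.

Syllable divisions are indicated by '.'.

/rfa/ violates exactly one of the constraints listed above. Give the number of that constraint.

/rfa/: syllable 1 onset /rf/: /r/ (liquid, 4) → /f/ (fricative, 2) does not rise.
This is a violation of constraint 5: "Within a complex onset, sonority must strictly rise toward the nucleus."
The remaining constraints (1, 2, 3, 4) are satisfied.

5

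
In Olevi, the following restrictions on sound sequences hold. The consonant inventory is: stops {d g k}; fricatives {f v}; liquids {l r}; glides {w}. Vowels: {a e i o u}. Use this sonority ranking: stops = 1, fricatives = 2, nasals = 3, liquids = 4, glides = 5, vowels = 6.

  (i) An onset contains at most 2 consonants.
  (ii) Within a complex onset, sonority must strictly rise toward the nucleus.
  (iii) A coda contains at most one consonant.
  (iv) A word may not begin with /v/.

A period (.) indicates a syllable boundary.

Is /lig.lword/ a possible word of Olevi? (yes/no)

no

/lig.lword/ — violates constraint (iii): syllable 2 coda /rd/ has 2 consonants (> 1) → ill-formed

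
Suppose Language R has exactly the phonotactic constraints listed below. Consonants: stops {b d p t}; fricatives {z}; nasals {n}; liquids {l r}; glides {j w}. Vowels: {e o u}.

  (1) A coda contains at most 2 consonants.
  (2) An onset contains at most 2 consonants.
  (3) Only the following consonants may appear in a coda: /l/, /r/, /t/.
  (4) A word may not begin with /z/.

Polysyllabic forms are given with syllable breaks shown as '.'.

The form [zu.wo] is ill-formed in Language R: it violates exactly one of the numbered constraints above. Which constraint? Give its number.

4

[zu.wo]: word begins with /z/.
This is a violation of constraint 4: "A word may not begin with /z/."
The remaining constraints (1, 2, 3) are satisfied.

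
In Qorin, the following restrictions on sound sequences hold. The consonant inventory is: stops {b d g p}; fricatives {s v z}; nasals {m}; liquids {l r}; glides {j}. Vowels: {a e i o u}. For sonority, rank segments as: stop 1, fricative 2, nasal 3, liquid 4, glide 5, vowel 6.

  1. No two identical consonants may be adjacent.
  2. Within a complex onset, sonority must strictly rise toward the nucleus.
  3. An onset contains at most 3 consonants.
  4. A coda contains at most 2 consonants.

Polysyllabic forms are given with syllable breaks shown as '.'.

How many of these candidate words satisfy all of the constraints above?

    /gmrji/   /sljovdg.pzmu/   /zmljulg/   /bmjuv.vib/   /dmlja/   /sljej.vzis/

/gmrji/ — violates constraint 3: syllable 1 onset /gmrj/ has 4 consonants (> 3) → ill-formed
/sljovdg.pzmu/ — violates constraint 4: syllable 1 coda /vdg/ has 3 consonants (> 2) → ill-formed
/zmljulg/ — violates constraint 3: syllable 1 onset /zmlj/ has 4 consonants (> 3) → ill-formed
/bmjuv.vib/ — violates constraint 1: adjacent identical consonants /vv/ → ill-formed
/dmlja/ — violates constraint 3: syllable 1 onset /dmlj/ has 4 consonants (> 3) → ill-formed
/sljej.vzis/ — violates constraint 2: syllable 2 onset /vz/: /v/ (fricative, 2) → /z/ (fricative, 2) does not rise → ill-formed
No form is well-formed → 0.

0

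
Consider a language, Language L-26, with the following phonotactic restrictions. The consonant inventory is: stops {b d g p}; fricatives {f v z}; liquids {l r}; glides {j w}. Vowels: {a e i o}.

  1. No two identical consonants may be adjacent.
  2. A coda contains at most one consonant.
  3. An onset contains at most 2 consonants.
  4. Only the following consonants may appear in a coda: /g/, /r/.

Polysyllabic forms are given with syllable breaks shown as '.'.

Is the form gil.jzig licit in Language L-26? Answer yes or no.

gil.jzig — violates constraint 4: syllable 1 coda contains /l/, which is not a licensed coda consonant → illicit

no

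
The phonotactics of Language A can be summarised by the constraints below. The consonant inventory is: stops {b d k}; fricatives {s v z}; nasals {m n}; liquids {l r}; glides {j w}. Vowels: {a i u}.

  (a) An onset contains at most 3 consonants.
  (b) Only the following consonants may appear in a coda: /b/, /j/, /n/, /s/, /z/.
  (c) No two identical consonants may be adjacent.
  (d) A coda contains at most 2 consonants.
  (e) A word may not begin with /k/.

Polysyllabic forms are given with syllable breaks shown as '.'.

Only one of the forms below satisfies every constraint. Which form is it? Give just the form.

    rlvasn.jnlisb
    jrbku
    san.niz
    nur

rlvasn.jnlisb

rlvasn.jnlisb — σ1 onset /rlv/ (3C), coda /sn/ (2C) ok; σ2 onset /jnl/ (3C), coda /sb/ (2C) ok → phonotactically legal
jrbku — violates constraint (a): syllable 1 onset /jrbk/ has 4 consonants (> 3) → phonotactically illegal
san.niz — violates constraint (c): adjacent identical consonants /nn/ → phonotactically illegal
nur — violates constraint (b): syllable 1 coda contains /r/, which is not a licensed coda consonant → phonotactically illegal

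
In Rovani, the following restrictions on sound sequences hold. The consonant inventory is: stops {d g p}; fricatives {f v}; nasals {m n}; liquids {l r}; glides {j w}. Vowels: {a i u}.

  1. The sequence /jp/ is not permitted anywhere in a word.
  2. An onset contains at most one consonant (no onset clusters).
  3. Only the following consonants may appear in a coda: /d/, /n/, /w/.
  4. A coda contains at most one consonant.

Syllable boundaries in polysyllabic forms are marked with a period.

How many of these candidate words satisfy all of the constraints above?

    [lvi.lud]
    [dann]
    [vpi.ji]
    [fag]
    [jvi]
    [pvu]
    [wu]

[lvi.lud] — violates constraint 2: syllable 1 onset /lv/ has 2 consonants (> 1) → illicit
[dann] — violates constraint 4: syllable 1 coda /nn/ has 2 consonants (> 1) → illicit
[vpi.ji] — violates constraint 2: syllable 1 onset /vp/ has 2 consonants (> 1) → illicit
[fag] — violates constraint 3: syllable 1 coda contains /g/, which is not a licensed coda consonant → illicit
[jvi] — violates constraint 2: syllable 1 onset /jv/ has 2 consonants (> 1) → illicit
[pvu] — violates constraint 2: syllable 1 onset /pv/ has 2 consonants (> 1) → illicit
[wu] — σ1 onset /w/, coda /∅/ ok → licit
Licit: [wu] → 1.

1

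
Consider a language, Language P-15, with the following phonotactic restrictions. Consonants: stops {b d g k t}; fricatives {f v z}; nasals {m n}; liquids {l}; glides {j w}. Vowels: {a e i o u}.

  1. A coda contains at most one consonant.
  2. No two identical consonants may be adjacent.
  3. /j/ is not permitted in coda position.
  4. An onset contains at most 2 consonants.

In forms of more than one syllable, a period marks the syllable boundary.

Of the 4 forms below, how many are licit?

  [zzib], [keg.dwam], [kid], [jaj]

2

[zzib] — violates constraint 2: adjacent identical consonants /zz/ → illicit
[keg.dwam] — σ1 onset /k/, coda /g/ ok; σ2 onset /dw/ (2C), coda /m/ ok → licit
[kid] — σ1 onset /k/, coda /d/ ok → licit
[jaj] — violates constraint 3: syllable 1 coda contains /j/ → illicit
Licit: [keg.dwam], [kid] → 2.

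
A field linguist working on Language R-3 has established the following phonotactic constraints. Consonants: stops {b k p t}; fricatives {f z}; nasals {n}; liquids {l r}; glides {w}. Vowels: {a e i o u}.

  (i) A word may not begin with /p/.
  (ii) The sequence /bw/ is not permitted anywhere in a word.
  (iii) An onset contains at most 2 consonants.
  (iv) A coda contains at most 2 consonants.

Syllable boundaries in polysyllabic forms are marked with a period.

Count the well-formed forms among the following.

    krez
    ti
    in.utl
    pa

3

krez — σ1 onset /kr/ (2C), coda /z/ ok → well-formed
ti — σ1 onset /t/, coda /∅/ ok → well-formed
in.utl — σ1 onset /∅/, coda /n/ ok; σ2 onset /∅/, coda /tl/ (2C) ok → well-formed
pa — violates constraint (i): word begins with /p/ → ill-formed
Well-formed: krez, ti, in.utl → 3.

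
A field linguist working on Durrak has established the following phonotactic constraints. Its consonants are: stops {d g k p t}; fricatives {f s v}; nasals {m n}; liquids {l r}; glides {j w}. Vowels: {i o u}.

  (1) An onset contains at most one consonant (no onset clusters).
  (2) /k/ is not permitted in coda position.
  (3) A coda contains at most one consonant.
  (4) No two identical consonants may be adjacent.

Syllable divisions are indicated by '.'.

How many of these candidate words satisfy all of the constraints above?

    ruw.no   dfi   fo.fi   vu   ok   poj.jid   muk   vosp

3

ruw.no — σ1 onset /r/, coda /w/ ok; σ2 onset /n/, coda /∅/ ok → permitted
dfi — violates constraint 1: syllable 1 onset /df/ has 2 consonants (> 1) → not permitted
fo.fi — σ1 onset /f/, coda /∅/ ok; σ2 onset /f/, coda /∅/ ok → permitted
vu — σ1 onset /v/, coda /∅/ ok → permitted
ok — violates constraint 2: syllable 1 coda contains /k/ → not permitted
poj.jid — violates constraint 4: adjacent identical consonants /jj/ → not permitted
muk — violates constraint 2: syllable 1 coda contains /k/ → not permitted
vosp — violates constraint 3: syllable 1 coda /sp/ has 2 consonants (> 1) → not permitted
Permitted: ruw.no, fo.fi, vu → 3.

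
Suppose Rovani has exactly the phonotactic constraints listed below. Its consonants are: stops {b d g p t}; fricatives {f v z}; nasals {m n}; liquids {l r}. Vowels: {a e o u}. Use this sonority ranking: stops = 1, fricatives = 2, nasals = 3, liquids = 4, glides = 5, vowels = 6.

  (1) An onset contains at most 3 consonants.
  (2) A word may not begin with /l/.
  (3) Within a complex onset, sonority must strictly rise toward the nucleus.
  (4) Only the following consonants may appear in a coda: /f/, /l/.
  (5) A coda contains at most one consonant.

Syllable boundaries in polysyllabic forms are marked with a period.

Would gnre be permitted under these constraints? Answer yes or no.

yes

gnre — σ1 onset /gnr/ (1→3→4 rises), coda /∅/ ok → permitted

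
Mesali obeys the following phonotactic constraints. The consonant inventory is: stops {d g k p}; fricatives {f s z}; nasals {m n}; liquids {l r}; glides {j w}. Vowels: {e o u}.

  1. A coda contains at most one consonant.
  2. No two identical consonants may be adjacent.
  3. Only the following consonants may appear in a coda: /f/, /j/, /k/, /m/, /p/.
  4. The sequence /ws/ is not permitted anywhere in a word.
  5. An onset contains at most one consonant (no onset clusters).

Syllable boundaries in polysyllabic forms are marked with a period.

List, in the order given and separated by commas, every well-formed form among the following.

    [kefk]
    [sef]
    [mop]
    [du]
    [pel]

[sef], [mop], [du]

[kefk] — violates constraint 1: syllable 1 coda /fk/ has 2 consonants (> 1) → ill-formed
[sef] — σ1 onset /s/, coda /f/ ok → well-formed
[mop] — σ1 onset /m/, coda /p/ ok → well-formed
[du] — σ1 onset /d/, coda /∅/ ok → well-formed
[pel] — violates constraint 3: syllable 1 coda contains /l/, which is not a licensed coda consonant → ill-formed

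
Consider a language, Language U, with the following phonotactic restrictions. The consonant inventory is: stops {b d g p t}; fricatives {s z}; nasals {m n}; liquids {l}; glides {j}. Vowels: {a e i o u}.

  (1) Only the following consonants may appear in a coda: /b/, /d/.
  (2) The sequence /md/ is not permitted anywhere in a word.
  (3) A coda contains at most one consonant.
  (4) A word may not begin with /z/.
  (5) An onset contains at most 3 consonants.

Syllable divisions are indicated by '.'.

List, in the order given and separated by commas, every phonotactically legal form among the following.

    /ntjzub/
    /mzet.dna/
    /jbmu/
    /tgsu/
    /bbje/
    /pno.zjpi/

/jbmu/, /tgsu/, /bbje/, /pno.zjpi/

/ntjzub/ — violates constraint 5: syllable 1 onset /ntjz/ has 4 consonants (> 3) → phonotactically illegal
/mzet.dna/ — violates constraint 1: syllable 1 coda contains /t/, which is not a licensed coda consonant → phonotactically illegal
/jbmu/ — σ1 onset /jbm/ (3C), coda /∅/ ok → phonotactically legal
/tgsu/ — σ1 onset /tgs/ (3C), coda /∅/ ok → phonotactically legal
/bbje/ — σ1 onset /bbj/ (3C), coda /∅/ ok → phonotactically legal
/pno.zjpi/ — σ1 onset /pn/ (2C), coda /∅/ ok; σ2 onset /zjp/ (3C), coda /∅/ ok → phonotactically legal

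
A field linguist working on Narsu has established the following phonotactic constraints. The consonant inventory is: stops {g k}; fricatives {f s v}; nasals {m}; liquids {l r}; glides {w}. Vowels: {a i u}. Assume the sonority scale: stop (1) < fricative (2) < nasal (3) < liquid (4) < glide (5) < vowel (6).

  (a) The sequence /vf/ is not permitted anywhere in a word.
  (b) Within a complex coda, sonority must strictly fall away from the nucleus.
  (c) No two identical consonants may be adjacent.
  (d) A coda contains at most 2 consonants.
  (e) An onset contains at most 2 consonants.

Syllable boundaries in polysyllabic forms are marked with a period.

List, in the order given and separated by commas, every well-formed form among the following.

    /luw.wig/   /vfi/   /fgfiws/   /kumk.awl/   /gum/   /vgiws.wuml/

/kumk.awl/, /gum/

/luw.wig/ — violates constraint (c): adjacent identical consonants /ww/ → ill-formed
/vfi/ — violates constraint (a): contains banned sequence /vf/ → ill-formed
/fgfiws/ — violates constraint (e): syllable 1 onset /fgf/ has 3 consonants (> 2) → ill-formed
/kumk.awl/ — σ1 onset /k/, coda /mk/ (3→1 falls) ok; σ2 onset /∅/, coda /wl/ (5→4 falls) ok → well-formed
/gum/ — σ1 onset /g/, coda /m/ ok → well-formed
/vgiws.wuml/ — violates constraint (b): syllable 2 coda /ml/: /m/ (nasal, 3) → /l/ (liquid, 4) does not fall → ill-formed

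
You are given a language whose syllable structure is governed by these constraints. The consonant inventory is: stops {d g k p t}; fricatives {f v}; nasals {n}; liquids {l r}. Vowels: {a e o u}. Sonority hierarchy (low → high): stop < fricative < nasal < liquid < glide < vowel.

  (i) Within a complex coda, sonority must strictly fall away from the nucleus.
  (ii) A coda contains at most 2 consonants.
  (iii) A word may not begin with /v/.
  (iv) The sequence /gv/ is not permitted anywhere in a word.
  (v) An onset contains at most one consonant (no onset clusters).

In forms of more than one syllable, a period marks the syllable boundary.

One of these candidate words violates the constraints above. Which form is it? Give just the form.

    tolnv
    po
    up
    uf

tolnv

tolnv — violates constraint (ii): syllable 1 coda /lnv/ has 3 consonants (> 2) → illicit
po — σ1 onset /p/, coda /∅/ ok → licit
up — σ1 onset /∅/, coda /p/ ok → licit
uf — σ1 onset /∅/, coda /f/ ok → licit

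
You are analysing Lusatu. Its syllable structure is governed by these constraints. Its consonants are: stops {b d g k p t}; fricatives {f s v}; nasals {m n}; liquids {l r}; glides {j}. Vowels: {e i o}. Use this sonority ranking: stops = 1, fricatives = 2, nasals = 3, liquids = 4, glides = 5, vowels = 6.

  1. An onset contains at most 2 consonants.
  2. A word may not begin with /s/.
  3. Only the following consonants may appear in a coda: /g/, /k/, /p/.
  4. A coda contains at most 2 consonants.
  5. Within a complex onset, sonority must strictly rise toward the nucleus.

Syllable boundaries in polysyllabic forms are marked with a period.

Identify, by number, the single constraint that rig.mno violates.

rig.mno: syllable 2 onset /mn/: /m/ (nasal, 3) → /n/ (nasal, 3) does not rise.
This is a violation of constraint 5: "Within a complex onset, sonority must strictly rise toward the nucleus."
The remaining constraints (1, 2, 3, 4) are satisfied.

5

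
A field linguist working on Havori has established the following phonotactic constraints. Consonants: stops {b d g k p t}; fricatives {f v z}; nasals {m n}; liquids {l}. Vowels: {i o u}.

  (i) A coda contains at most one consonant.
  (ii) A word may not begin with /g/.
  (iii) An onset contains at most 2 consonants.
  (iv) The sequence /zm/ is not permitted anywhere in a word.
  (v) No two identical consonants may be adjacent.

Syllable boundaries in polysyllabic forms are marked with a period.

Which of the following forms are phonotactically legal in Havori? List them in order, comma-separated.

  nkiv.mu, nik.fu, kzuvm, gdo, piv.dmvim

nkiv.mu, nik.fu

nkiv.mu — σ1 onset /nk/ (2C), coda /v/ ok; σ2 onset /m/, coda /∅/ ok → phonotactically legal
nik.fu — σ1 onset /n/, coda /k/ ok; σ2 onset /f/, coda /∅/ ok → phonotactically legal
kzuvm — violates constraint (i): syllable 1 coda /vm/ has 2 consonants (> 1) → phonotactically illegal
gdo — violates constraint (ii): word begins with /g/ → phonotactically illegal
piv.dmvim — violates constraint (iii): syllable 2 onset /dmv/ has 3 consonants (> 2) → phonotactically illegal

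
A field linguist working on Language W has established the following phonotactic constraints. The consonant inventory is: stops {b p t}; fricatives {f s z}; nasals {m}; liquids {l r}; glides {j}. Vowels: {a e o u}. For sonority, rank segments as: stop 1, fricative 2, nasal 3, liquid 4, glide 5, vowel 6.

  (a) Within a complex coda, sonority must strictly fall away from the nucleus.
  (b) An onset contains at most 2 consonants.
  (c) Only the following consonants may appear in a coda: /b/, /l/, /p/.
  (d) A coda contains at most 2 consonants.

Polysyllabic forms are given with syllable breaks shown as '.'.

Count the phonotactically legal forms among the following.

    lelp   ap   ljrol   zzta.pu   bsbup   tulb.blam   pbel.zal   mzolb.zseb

lelp — σ1 onset /l/, coda /lp/ (4→1 falls) ok → phonotactically legal
ap — σ1 onset /∅/, coda /p/ ok → phonotactically legal
ljrol — violates constraint (b): syllable 1 onset /ljr/ has 3 consonants (> 2) → phonotactically illegal
zzta.pu — violates constraint (b): syllable 1 onset /zzt/ has 3 consonants (> 2) → phonotactically illegal
bsbup — violates constraint (b): syllable 1 onset /bsb/ has 3 consonants (> 2) → phonotactically illegal
tulb.blam — violates constraint (c): syllable 2 coda contains /m/, which is not a licensed coda consonant → phonotactically illegal
pbel.zal — σ1 onset /pb/ (2C), coda /l/ ok; σ2 onset /z/, coda /l/ ok → phonotactically legal
mzolb.zseb — σ1 onset /mz/ (2C), coda /lb/ (4→1 falls) ok; σ2 onset /zs/ (2C), coda /b/ ok → phonotactically legal
Phonotactically legal: lelp, ap, pbel.zal, mzolb.zseb → 4.

4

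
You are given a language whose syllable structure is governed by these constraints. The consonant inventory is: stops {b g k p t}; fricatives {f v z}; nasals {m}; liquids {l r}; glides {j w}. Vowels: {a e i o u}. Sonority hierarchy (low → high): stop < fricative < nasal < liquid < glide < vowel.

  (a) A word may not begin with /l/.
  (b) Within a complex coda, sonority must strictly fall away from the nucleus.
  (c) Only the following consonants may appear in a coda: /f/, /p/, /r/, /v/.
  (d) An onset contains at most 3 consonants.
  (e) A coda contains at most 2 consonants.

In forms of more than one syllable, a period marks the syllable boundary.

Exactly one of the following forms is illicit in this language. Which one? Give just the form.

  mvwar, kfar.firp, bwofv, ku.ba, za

bwofv

mvwar — σ1 onset /mvw/ (3C), coda /r/ ok → licit
kfar.firp — σ1 onset /kf/ (2C), coda /r/ ok; σ2 onset /f/, coda /rp/ (4→1 falls) ok → licit
bwofv — violates constraint (b): syllable 1 coda /fv/: /f/ (fricative, 2) → /v/ (fricative, 2) does not fall → illicit
ku.ba — σ1 onset /k/, coda /∅/ ok; σ2 onset /b/, coda /∅/ ok → licit
za — σ1 onset /z/, coda /∅/ ok → licit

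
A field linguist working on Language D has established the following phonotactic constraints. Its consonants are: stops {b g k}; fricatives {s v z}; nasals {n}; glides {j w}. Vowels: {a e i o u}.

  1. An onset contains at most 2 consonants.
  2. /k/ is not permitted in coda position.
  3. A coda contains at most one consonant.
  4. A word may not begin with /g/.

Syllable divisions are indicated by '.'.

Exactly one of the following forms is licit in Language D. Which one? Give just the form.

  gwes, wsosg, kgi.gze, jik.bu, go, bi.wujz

kgi.gze

gwes — violates constraint 4: word begins with /g/ → illicit
wsosg — violates constraint 3: syllable 1 coda /sg/ has 2 consonants (> 1) → illicit
kgi.gze — σ1 onset /kg/ (2C), coda /∅/ ok; σ2 onset /gz/ (2C), coda /∅/ ok → licit
jik.bu — violates constraint 2: syllable 1 coda contains /k/ → illicit
go — violates constraint 4: word begins with /g/ → illicit
bi.wujz — violates constraint 3: syllable 2 coda /jz/ has 2 consonants (> 1) → illicit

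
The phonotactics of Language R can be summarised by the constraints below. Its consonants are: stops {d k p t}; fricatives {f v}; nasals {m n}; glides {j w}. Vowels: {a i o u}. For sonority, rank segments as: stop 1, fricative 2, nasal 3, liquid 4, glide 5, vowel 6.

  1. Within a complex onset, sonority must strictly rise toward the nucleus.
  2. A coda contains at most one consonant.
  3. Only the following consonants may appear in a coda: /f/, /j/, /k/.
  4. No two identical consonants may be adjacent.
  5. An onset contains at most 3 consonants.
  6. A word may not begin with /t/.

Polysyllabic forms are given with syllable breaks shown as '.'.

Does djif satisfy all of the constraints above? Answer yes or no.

yes

djif — σ1 onset /dj/ (1→5 rises), coda /f/ ok → well-formed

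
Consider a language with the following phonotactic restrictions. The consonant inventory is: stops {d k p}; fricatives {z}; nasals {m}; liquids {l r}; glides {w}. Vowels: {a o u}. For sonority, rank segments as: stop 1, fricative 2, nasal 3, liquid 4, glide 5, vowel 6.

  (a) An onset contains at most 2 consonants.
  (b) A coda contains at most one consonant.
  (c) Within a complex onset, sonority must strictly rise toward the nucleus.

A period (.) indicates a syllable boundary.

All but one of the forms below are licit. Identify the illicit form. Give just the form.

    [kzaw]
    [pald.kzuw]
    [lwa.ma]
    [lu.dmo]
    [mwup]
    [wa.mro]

[kzaw] — σ1 onset /kz/ (1→2 rises), coda /w/ ok → licit
[pald.kzuw] — violates constraint (b): syllable 1 coda /ld/ has 2 consonants (> 1) → illicit
[lwa.ma] — σ1 onset /lw/ (4→5 rises), coda /∅/ ok; σ2 onset /m/, coda /∅/ ok → licit
[lu.dmo] — σ1 onset /l/, coda /∅/ ok; σ2 onset /dm/ (1→3 rises), coda /∅/ ok → licit
[mwup] — σ1 onset /mw/ (3→5 rises), coda /p/ ok → licit
[wa.mro] — σ1 onset /w/, coda /∅/ ok; σ2 onset /mr/ (3→4 rises), coda /∅/ ok → licit

[pald.kzuw]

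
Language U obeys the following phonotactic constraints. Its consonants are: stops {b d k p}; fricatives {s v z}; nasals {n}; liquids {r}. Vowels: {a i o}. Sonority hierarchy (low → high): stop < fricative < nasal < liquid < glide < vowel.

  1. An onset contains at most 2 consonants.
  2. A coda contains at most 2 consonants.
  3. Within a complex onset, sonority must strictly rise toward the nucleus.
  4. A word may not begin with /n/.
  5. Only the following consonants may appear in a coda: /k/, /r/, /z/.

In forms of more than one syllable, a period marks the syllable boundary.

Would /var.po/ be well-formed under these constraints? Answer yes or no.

/var.po/ — σ1 onset /v/, coda /r/ ok; σ2 onset /p/, coda /∅/ ok → well-formed

yes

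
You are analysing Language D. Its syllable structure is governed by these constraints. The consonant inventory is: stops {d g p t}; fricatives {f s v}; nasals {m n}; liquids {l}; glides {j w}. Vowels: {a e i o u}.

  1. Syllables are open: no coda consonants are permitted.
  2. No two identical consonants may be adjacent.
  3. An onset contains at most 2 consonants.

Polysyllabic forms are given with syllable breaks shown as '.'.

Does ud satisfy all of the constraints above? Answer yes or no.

no

ud — violates constraint 1: syllable 1 coda /d/ has 1 consonant (> 0) → phonotactically illegal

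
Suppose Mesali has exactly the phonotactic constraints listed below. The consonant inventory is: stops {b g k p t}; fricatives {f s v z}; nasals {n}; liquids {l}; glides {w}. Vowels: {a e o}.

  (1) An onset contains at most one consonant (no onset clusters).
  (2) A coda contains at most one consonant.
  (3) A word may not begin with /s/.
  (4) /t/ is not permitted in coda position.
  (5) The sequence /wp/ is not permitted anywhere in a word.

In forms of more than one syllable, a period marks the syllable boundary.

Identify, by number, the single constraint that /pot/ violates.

4

/pot/: syllable 1 coda contains /t/.
This is a violation of constraint 4: "/t/ is not permitted in coda position."
The remaining constraints (1, 2, 3, 5) are satisfied.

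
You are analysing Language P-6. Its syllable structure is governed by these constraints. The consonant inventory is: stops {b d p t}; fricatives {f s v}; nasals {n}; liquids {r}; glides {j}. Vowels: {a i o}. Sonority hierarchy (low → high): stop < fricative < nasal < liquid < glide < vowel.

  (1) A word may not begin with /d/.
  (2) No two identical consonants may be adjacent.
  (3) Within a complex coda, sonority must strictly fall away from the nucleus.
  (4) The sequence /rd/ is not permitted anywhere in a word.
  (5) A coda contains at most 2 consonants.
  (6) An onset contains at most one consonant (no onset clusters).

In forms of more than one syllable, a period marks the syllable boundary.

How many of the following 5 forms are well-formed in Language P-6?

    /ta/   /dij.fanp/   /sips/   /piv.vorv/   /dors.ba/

1

/ta/ — σ1 onset /t/, coda /∅/ ok → well-formed
/dij.fanp/ — violates constraint 1: word begins with /d/ → ill-formed
/sips/ — violates constraint 3: syllable 1 coda /ps/: /p/ (stop, 1) → /s/ (fricative, 2) does not fall → ill-formed
/piv.vorv/ — violates constraint 2: adjacent identical consonants /vv/ → ill-formed
/dors.ba/ — violates constraint 1: word begins with /d/ → ill-formed
Well-formed: /ta/ → 1.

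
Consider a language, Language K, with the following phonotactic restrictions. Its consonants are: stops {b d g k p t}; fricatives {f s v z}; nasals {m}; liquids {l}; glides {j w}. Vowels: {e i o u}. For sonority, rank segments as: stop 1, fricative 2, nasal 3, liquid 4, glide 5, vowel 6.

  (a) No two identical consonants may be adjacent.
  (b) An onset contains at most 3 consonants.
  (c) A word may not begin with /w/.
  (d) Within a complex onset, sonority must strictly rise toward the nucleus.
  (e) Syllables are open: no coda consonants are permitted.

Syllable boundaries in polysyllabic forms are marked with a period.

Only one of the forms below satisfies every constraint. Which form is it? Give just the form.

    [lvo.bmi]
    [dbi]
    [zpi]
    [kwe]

[lvo.bmi] — violates constraint (d): syllable 1 onset /lv/: /l/ (liquid, 4) → /v/ (fricative, 2) does not rise → phonotactically illegal
[dbi] — violates constraint (d): syllable 1 onset /db/: /d/ (stop, 1) → /b/ (stop, 1) does not rise → phonotactically illegal
[zpi] — violates constraint (d): syllable 1 onset /zp/: /z/ (fricative, 2) → /p/ (stop, 1) does not rise → phonotactically illegal
[kwe] — σ1 onset /kw/ (1→5 rises), coda /∅/ ok → phonotactically legal

[kwe]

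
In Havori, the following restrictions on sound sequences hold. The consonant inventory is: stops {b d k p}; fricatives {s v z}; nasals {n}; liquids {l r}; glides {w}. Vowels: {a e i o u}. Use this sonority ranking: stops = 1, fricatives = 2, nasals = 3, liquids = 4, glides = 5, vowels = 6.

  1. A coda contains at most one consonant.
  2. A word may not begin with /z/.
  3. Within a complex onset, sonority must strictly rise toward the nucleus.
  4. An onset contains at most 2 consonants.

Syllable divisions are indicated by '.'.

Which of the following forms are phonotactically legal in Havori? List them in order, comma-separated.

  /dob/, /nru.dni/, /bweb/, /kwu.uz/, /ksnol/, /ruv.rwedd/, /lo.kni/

/dob/ — σ1 onset /d/, coda /b/ ok → phonotactically legal
/nru.dni/ — σ1 onset /nr/ (3→4 rises), coda /∅/ ok; σ2 onset /dn/ (1→3 rises), coda /∅/ ok → phonotactically legal
/bweb/ — σ1 onset /bw/ (1→5 rises), coda /b/ ok → phonotactically legal
/kwu.uz/ — σ1 onset /kw/ (1→5 rises), coda /∅/ ok; σ2 onset /∅/, coda /z/ ok → phonotactically legal
/ksnol/ — violates constraint 4: syllable 1 onset /ksn/ has 3 consonants (> 2) → phonotactically illegal
/ruv.rwedd/ — violates constraint 1: syllable 2 coda /dd/ has 2 consonants (> 1) → phonotactically illegal
/lo.kni/ — σ1 onset /l/, coda /∅/ ok; σ2 onset /kn/ (1→3 rises), coda /∅/ ok → phonotactically legal

/dob/, /nru.dni/, /bweb/, /kwu.uz/, /lo.kni/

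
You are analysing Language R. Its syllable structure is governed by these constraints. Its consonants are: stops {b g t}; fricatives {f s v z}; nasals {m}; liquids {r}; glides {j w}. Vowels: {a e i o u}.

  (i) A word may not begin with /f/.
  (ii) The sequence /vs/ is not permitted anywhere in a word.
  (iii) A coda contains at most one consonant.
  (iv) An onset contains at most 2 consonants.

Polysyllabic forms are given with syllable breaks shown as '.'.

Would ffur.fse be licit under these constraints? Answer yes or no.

ffur.fse — violates constraint (i): word begins with /f/ → illicit

no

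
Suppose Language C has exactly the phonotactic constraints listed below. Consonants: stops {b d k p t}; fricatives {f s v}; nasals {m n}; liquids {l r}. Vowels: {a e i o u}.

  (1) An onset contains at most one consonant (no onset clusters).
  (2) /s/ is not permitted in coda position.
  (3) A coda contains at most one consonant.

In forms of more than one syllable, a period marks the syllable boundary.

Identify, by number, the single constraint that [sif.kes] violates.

2

[sif.kes]: syllable 2 coda contains /s/.
This is a violation of constraint 2: "/s/ is not permitted in coda position."
The remaining constraints (1, 3) are satisfied.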